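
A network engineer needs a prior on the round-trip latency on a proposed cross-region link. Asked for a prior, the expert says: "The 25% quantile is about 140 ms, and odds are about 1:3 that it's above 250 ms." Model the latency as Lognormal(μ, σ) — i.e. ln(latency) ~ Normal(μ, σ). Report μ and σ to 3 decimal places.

μ ≈ 5.232, σ ≈ 0.430

If T ~ Lognormal(μ,σ) then ln T ~ Normal(μ,σ), so the p-quantile of ln T is μ + z_p·σ.
ln(140) = 4.942 and ln(250) = 5.521; z_{0.25} = -0.6745, z_{0.75} = 0.6745.
σ = (5.521 − 4.942)/(0.6745 − (-0.6745)) = 0.430.
μ = 4.942 − (-0.6745)·0.430 = 5.232.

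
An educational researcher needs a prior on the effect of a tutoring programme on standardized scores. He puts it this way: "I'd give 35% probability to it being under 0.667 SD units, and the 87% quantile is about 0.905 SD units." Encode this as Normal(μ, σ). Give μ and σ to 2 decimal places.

μ = 0.73, σ = 0.16

For Normal(μ,σ), the p-quantile is μ + z_p·σ. Here z_{0.35} = -0.3853, z_{0.87} = 1.126.
So 0.667 = μ − 0.3853σ and 0.905 = μ + 1.126σ.
Subtracting: σ = (0.905 − 0.667)/(1.126 − (-0.3853)) = 0.16.
Then μ = 0.667 − (-0.3853)·0.16 = 0.73.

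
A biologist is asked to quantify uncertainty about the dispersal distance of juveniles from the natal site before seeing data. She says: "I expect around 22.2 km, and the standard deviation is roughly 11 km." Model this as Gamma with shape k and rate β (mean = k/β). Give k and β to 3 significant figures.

k ≈ 4.07, β ≈ 0.183

For Gamma(k, rate β): mean = k/β, variance = k/β², so CV = 1/√k.
CV = SD/mean = 11/22.2 = 0.4955, hence k = 1/CV² = 4.07.
Then β = k/mean = 4.07/22.2 = 0.183.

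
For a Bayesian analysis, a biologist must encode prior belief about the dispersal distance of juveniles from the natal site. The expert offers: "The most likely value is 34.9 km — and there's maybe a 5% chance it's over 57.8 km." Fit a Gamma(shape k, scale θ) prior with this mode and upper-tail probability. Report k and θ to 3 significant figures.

Gamma(k,θ) with k>1 has mode (k−1)θ, so θ = 34.9/(k−1).
Need P(X < 57.8) = 0.95 with θ tied to k this way. Start at k = 2, θ = 34.9: P(X<57.8) ≈ 0.493.
Too low — raise k to concentrate. Iterating converges to k ≈ 12.
Then θ = 34.9/(12−1) ≈ 3.18.

k ≈ 12, θ ≈ 3.18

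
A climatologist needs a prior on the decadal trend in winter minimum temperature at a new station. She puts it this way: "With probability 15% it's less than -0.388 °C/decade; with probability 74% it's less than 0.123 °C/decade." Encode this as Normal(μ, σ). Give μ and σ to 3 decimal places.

μ = -0.073, σ = 0.304

The p-quantile of Normal(μ,σ) is μ + z_p·σ, with z_{0.15} = -1.036 and z_{0.74} = 0.6433.
Eliminate σ: μ = (z₂·x₁ − z₁·x₂)/(z₂ − z₁) = (0.6433·-0.388 − (-1.036)·0.123)/1.68 = -0.073.
Then σ = (x₂ − x₁)/(z₂ − z₁) = (0.123 − -0.388)/1.68 = 0.304.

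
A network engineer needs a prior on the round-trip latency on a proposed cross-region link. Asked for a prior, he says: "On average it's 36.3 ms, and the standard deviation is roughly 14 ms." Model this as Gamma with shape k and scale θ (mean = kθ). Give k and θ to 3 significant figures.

k ≈ 6.72, θ ≈ 5.4

For Gamma(k, scale θ): mean = kθ, variance = kθ², so CV = 1/√k.
CV = SD/mean = 14/36.3 = 0.3857, hence k = 1/CV² = 6.72.
Then θ = mean/k = 36.3/6.72 = 5.4.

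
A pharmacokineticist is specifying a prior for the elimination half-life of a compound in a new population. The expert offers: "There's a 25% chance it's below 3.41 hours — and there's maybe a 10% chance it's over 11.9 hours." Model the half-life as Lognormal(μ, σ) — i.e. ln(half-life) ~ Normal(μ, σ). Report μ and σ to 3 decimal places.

μ ≈ 1.658, σ ≈ 0.639

If T ~ Lognormal(μ,σ) then ln T ~ Normal(μ,σ), so the p-quantile of ln T is μ + z_p·σ.
ln(3.41) = 1.227 and ln(11.9) = 2.477; z_{0.25} = -0.6745, z_{0.9} = 1.282.
σ = (2.477 − 1.227)/(1.282 − (-0.6745)) = 0.639.
μ = 1.227 − (-0.6745)·0.639 = 1.658.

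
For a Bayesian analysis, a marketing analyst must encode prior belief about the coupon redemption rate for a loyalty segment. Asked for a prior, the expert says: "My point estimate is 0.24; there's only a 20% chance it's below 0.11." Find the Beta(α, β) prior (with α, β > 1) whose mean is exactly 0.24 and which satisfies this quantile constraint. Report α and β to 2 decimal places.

α ≈ 1.87, β ≈ 5.93

With mean 0.24 fixed, write α = 0.24s, β = 0.76s where s = α+β.
Need P(θ < 0.11) = 0.2 under Beta(0.24s, 0.76s). Normal approximation: (q−m)/√(m(1−m)/s) ≈ z_{0.2} = -0.842, so s ≈ 0.24·0.76·(-0.842)²/(0.11−0.24)² = 7.6.
At s = 7.6: P(θ<0.11) ≈ 0.203. Adjusting to match 0.2 gives s ≈ 7.80.
So α = 0.24·7.80 ≈ 1.87, β = 0.76·7.80 ≈ 5.93.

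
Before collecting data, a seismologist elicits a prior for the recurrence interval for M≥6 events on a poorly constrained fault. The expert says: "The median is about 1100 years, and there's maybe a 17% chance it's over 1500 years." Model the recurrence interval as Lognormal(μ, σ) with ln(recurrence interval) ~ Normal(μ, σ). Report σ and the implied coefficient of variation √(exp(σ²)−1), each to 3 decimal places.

σ ≈ 0.325, CV ≈ 0.334

If T ~ Lognormal(μ,σ) then ln T ~ Normal(μ,σ), so the p-quantile of ln T is μ + z_p·σ.
ln(1100) = 7.003 and ln(1500) = 7.313; z_{0.5} = 0, z_{0.83} = 0.9542.
σ = (7.313 − 7.003)/(0.9542 − (0)) = 0.325.
μ = 7.003 − (0)·0.325 = 7.003.
CV = √(exp(σ²)−1) = √(exp(0.1057)−1) = 0.334.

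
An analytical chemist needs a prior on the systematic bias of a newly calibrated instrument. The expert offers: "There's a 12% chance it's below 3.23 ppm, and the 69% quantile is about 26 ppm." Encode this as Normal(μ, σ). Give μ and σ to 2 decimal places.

μ = 19.24, σ = 13.63

The p-quantile of Normal(μ,σ) is μ + z_p·σ, with z_{0.12} = -1.175 and z_{0.69} = 0.4959.
Eliminate σ: μ = (z₂·x₁ − z₁·x₂)/(z₂ − z₁) = (0.4959·3.23 − (-1.175)·26)/1.671 = 19.24.
Then σ = (x₂ − x₁)/(z₂ − z₁) = (26 − 3.23)/1.671 = 13.63.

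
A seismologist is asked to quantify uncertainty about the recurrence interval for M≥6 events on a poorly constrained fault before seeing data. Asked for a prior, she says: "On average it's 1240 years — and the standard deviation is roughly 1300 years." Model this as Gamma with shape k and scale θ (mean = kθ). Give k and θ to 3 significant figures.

k ≈ 0.91, θ ≈ 1360

For Gamma(k, scale θ): mean = kθ, variance = kθ², so CV = 1/√k.
CV = SD/mean = 1300/1240 = 1.048, hence k = 1/CV² = 0.91.
Then θ = mean/k = 1240/0.91 = 1360.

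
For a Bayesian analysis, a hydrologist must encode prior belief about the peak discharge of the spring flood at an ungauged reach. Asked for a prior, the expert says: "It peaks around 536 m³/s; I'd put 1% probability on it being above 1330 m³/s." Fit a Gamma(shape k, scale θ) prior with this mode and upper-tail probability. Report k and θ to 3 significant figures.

Gamma(k,θ) with k>1 has mode (k−1)θ, so θ = 536/(k−1).
Need P(X < 1330) = 0.99 with θ tied to k this way. Start at k = 2, θ = 536: P(X<1330) ≈ 0.709.
Too low — raise k to concentrate. Iterating converges to k ≈ 6.69.
Then θ = 536/(6.69−1) ≈ 94.2.

k ≈ 6.69, θ ≈ 94.2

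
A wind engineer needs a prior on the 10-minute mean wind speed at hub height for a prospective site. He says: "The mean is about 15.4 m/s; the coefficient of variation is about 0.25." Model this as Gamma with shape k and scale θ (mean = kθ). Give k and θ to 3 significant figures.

k ≈ 16, θ ≈ 0.963

For Gamma(k, scale θ): mean = kθ, variance = kθ², so CV = 1/√k.
CV = 0.25, hence k = 1/CV² = 16.
Then θ = mean/k = 15.4/16 = 0.963.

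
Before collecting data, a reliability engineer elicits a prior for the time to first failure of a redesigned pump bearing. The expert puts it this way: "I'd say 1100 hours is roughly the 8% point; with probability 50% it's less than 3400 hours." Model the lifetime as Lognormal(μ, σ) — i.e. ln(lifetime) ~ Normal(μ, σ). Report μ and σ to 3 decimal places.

μ ≈ 8.132, σ ≈ 0.803

If T ~ Lognormal(μ,σ) then ln T ~ Normal(μ,σ), so the p-quantile of ln T is μ + z_p·σ.
ln(1100) = 7.003 and ln(3400) = 8.132; z_{0.08} = -1.405, z_{0.5} = 0.
σ = (8.132 − 7.003)/(0 − (-1.405)) = 0.803.
μ = 7.003 − (-1.405)·0.803 = 8.132.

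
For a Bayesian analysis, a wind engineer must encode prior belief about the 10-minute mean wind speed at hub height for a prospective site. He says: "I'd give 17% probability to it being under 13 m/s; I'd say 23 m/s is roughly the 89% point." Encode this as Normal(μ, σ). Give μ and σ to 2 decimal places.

The p-quantile of Normal(μ,σ) is μ + z_p·σ, with z_{0.17} = -0.9542 and z_{0.89} = 1.227.
Eliminate σ: μ = (z₂·x₁ − z₁·x₂)/(z₂ − z₁) = (1.227·13 − (-0.9542)·23)/2.181 = 17.38.
Then σ = (x₂ − x₁)/(z₂ − z₁) = (23 − 13)/2.181 = 4.59.

μ = 17.38, σ = 4.59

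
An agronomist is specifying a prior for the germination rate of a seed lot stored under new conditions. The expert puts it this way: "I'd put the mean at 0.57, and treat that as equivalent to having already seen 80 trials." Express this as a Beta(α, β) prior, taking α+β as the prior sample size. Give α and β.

α = 45.6, β = 34.4

Under the effective-sample-size interpretation, Beta(α, β) has prior mean α/(α+β) and prior sample size α+β.
So α+β = 80 and α/(α+β) = 0.57, giving α = 0.57·80 = 45.6 and β = 80 − 45.6 = 34.4.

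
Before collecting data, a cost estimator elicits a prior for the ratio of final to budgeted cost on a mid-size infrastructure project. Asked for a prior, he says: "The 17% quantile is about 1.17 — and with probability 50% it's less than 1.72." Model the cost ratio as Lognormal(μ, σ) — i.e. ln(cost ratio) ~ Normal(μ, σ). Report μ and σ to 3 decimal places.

If T ~ Lognormal(μ,σ) then ln T ~ Normal(μ,σ), so the p-quantile of ln T is μ + z_p·σ.
ln(1.17) = 0.157 and ln(1.72) = 0.5423; z_{0.17} = -0.9542, z_{0.5} = 0.
σ = (0.5423 − 0.157)/(0 − (-0.9542)) = 0.404.
μ = 0.157 − (-0.9542)·0.404 = 0.542.

μ ≈ 0.542, σ ≈ 0.404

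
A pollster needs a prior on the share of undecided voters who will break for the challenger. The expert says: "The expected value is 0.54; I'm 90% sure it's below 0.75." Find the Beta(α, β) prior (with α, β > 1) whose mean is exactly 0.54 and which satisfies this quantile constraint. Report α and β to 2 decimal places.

With mean 0.54 fixed, write α = 0.54s, β = 0.46s where s = α+β.
Need P(θ < 0.75) = 0.9 under Beta(0.54s, 0.46s). Normal approximation: (q−m)/√(m(1−m)/s) ≈ z_{0.9} = 1.28, so s ≈ 0.54·0.46·(1.28)²/(0.75−0.54)² = 9.3.
At s = 9.3: P(θ<0.75) ≈ 0.908. Adjusting to match 0.9 gives s ≈ 8.67.
So α = 0.54·8.67 ≈ 4.68, β = 0.46·8.67 ≈ 3.99.

α ≈ 4.68, β ≈ 3.99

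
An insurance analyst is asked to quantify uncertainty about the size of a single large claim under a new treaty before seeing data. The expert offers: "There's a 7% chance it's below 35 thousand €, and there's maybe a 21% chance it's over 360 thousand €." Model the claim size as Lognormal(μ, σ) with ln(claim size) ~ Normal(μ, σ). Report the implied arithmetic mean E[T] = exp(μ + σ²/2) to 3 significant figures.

If T ~ Lognormal(μ,σ) then ln T ~ Normal(μ,σ), so the p-quantile of ln T is μ + z_p·σ.
ln(35) = 3.555 and ln(360) = 5.886; z_{0.07} = -1.476, z_{0.79} = 0.8064.
σ = (5.886 − 3.555)/(0.8064 − (-1.476)) = 1.021.
μ = 3.555 − (-1.476)·1.021 = 5.063.
E[T] = exp(μ + σ²/2) = exp(5.063 + 0.5215) = 266 thousand €.

E[T] ≈ 266 thousand €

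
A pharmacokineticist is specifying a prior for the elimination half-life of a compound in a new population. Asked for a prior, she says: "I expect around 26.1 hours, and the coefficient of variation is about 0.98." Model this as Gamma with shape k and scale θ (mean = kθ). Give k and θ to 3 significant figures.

k ≈ 1.04, θ ≈ 25.1

For Gamma(k, scale θ): mean = kθ, variance = kθ², so CV = 1/√k.
CV = 0.98, hence k = 1/CV² = 1.04.
Then θ = mean/k = 26.1/1.04 = 25.1.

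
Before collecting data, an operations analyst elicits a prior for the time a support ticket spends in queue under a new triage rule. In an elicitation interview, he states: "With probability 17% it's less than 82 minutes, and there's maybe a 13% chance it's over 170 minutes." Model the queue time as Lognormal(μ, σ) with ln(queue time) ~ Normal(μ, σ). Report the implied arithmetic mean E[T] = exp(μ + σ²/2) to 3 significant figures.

If T ~ Lognormal(μ,σ) then ln T ~ Normal(μ,σ), so the p-quantile of ln T is μ + z_p·σ.
ln(82) = 4.407 and ln(170) = 5.136; z_{0.17} = -0.9542, z_{0.87} = 1.126.
σ = (5.136 − 4.407)/(1.126 − (-0.9542)) = 0.350.
μ = 4.407 − (-0.9542)·0.350 = 4.741.
E[T] = exp(μ + σ²/2) = exp(4.741 + 0.0614) = 122 minutes.

E[T] ≈ 122 minutes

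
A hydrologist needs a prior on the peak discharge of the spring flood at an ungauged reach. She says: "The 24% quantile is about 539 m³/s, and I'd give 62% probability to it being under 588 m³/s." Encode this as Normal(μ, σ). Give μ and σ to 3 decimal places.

The p-quantile of Normal(μ,σ) is μ + z_p·σ, with z_{0.24} = -0.7063 and z_{0.62} = 0.3055.
Eliminate σ: μ = (z₂·x₁ − z₁·x₂)/(z₂ − z₁) = (0.3055·539 − (-0.7063)·588)/1.012 = 573.206.
Then σ = (x₂ − x₁)/(z₂ − z₁) = (588 − 539)/1.012 = 48.429.

μ = 573.206, σ = 48.429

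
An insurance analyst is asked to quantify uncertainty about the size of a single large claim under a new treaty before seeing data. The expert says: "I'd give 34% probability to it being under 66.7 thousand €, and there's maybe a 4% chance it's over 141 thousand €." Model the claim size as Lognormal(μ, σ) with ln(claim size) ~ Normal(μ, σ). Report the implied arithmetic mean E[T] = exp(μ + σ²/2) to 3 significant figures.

If T ~ Lognormal(μ,σ) then ln T ~ Normal(μ,σ), so the p-quantile of ln T is μ + z_p·σ.
ln(66.7) = 4.2 and ln(141) = 4.949; z_{0.34} = -0.4125, z_{0.96} = 1.751.
σ = (4.949 − 4.2)/(1.751 − (-0.4125)) = 0.346.
μ = 4.2 − (-0.4125)·0.346 = 4.343.
E[T] = exp(μ + σ²/2) = exp(4.343 + 0.0599) = 81.7 thousand €.

E[T] ≈ 81.7 thousand €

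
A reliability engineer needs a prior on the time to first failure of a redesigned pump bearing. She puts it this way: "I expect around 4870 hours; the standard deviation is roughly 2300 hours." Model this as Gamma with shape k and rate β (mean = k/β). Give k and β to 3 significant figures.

For Gamma(k, rate β): mean = k/β, variance = k/β², so CV = 1/√k.
CV = SD/mean = 2300/4870 = 0.4723, hence k = 1/CV² = 4.48.
Then β = k/mean = 4.48/4870 = 0.000921.

k ≈ 4.48, β ≈ 0.000921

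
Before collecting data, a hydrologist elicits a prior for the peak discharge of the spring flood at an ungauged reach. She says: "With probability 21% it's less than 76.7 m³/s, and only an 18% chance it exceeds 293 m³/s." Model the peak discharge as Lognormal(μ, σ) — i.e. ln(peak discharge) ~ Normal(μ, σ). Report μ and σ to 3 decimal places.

If T ~ Lognormal(μ,σ) then ln T ~ Normal(μ,σ), so the p-quantile of ln T is μ + z_p·σ.
ln(76.7) = 4.34 and ln(293) = 5.68; z_{0.21} = -0.8064, z_{0.82} = 0.9154.
σ = (5.68 − 4.34)/(0.9154 − (-0.8064)) = 0.778.
μ = 4.34 − (-0.8064)·0.778 = 4.968.

μ ≈ 4.968, σ ≈ 0.778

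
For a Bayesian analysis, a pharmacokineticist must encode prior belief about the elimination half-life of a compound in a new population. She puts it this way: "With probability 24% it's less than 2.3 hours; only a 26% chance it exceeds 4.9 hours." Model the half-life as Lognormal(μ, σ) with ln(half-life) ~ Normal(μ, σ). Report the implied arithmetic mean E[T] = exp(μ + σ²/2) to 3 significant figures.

If T ~ Lognormal(μ,σ) then ln T ~ Normal(μ,σ), so the p-quantile of ln T is μ + z_p·σ.
ln(2.3) = 0.8329 and ln(4.9) = 1.589; z_{0.24} = -0.7063, z_{0.74} = 0.6433.
σ = (1.589 − 0.8329)/(0.6433 − (-0.7063)) = 0.560.
μ = 0.8329 − (-0.7063)·0.560 = 1.229.
E[T] = exp(μ + σ²/2) = exp(1.229 + 0.1570) = 4 hours.

E[T] ≈ 4 hours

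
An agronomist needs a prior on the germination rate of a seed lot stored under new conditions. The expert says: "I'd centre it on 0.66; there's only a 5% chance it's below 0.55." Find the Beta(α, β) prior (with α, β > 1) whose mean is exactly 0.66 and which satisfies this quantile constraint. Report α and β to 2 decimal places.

With mean 0.66 fixed, write α = 0.66s, β = 0.34s where s = α+β.
Need P(θ < 0.55) = 0.05 under Beta(0.66s, 0.34s). Normal approximation: (q−m)/√(m(1−m)/s) ≈ z_{0.05} = -1.64, so s ≈ 0.66·0.34·(-1.64)²/(0.55−0.66)² = 50.2.
At s = 50.2: P(θ<0.55) ≈ 0.054. Adjusting to match 0.05 gives s ≈ 52.54.
So α = 0.66·52.54 ≈ 34.68, β = 0.34·52.54 ≈ 17.86.

α ≈ 34.68, β ≈ 17.86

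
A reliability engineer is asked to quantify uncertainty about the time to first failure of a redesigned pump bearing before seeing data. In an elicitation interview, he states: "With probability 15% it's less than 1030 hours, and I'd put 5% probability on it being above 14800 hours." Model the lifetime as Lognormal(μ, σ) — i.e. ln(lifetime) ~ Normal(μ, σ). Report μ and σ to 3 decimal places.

If T ~ Lognormal(μ,σ) then ln T ~ Normal(μ,σ), so the p-quantile of ln T is μ + z_p·σ.
ln(1030) = 6.937 and ln(14800) = 9.602; z_{0.15} = -1.036, z_{0.95} = 1.645.
σ = (9.602 − 6.937)/(1.645 − (-1.036)) = 0.994.
μ = 6.937 − (-1.036)·0.994 = 7.967.

μ ≈ 7.967, σ ≈ 0.994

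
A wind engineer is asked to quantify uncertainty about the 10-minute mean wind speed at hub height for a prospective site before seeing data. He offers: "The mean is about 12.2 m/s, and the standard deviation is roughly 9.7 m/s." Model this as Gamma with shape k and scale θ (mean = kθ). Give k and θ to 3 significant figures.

For Gamma(k, scale θ): mean = kθ, variance = kθ², so CV = 1/√k.
CV = SD/mean = 9.7/12.2 = 0.7951, hence k = 1/CV² = 1.58.
Then θ = mean/k = 12.2/1.58 = 7.71.

k ≈ 1.58, θ ≈ 7.71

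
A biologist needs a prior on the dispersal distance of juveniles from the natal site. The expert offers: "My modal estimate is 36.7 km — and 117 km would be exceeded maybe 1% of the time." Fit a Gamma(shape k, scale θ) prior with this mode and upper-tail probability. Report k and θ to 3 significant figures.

k ≈ 4.3, θ ≈ 11.1

Gamma(k,θ) with k>1 has mode (k−1)θ, so θ = 36.7/(k−1).
Need P(X < 117) = 0.99 with θ tied to k this way. Start at k = 2, θ = 36.7: P(X<117) ≈ 0.827.
Too low — raise k to concentrate. Iterating converges to k ≈ 4.3.
Then θ = 36.7/(4.3−1) ≈ 11.1.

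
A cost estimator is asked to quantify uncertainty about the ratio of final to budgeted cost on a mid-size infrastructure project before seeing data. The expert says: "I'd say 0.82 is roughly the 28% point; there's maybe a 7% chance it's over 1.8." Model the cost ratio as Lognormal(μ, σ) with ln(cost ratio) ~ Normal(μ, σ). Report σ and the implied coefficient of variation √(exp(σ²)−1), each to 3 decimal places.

σ ≈ 0.382, CV ≈ 0.396

If T ~ Lognormal(μ,σ) then ln T ~ Normal(μ,σ), so the p-quantile of ln T is μ + z_p·σ.
ln(0.82) = -0.1985 and ln(1.8) = 0.5878; z_{0.28} = -0.5828, z_{0.93} = 1.476.
σ = (0.5878 − -0.1985)/(1.476 − (-0.5828)) = 0.382.
μ = -0.1985 − (-0.5828)·0.382 = 0.024.
CV = √(exp(σ²)−1) = √(exp(0.1459)−1) = 0.396.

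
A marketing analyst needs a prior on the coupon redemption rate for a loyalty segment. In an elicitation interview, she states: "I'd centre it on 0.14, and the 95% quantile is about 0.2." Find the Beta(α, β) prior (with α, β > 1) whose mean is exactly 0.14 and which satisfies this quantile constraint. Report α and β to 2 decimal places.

α ≈ 14.29, β ≈ 87.77

With mean 0.14 fixed, write α = 0.14s, β = 0.86s where s = α+β.
Need P(θ < 0.2) = 0.95 under Beta(0.14s, 0.86s). Normal approximation: (q−m)/√(m(1−m)/s) ≈ z_{0.95} = 1.64, so s ≈ 0.14·0.86·(1.64)²/(0.2−0.14)² = 90.5.
At s = 90.5: P(θ<0.2) ≈ 0.940. Adjusting to match 0.95 gives s ≈ 102.06.
So α = 0.14·102.06 ≈ 14.29, β = 0.86·102.06 ≈ 87.77.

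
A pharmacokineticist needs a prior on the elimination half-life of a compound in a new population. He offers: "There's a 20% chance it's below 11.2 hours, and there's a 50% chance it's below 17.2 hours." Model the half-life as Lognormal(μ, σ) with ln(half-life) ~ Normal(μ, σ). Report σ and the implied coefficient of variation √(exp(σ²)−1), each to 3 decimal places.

If T ~ Lognormal(μ,σ) then ln T ~ Normal(μ,σ), so the p-quantile of ln T is μ + z_p·σ.
ln(11.2) = 2.416 and ln(17.2) = 2.845; z_{0.2} = -0.8416, z_{0.5} = 0.
σ = (2.845 − 2.416)/(0 − (-0.8416)) = 0.510.
μ = 2.416 − (-0.8416)·0.510 = 2.845.
CV = √(exp(σ²)−1) = √(exp(0.2598)−1) = 0.545.

σ ≈ 0.510, CV ≈ 0.545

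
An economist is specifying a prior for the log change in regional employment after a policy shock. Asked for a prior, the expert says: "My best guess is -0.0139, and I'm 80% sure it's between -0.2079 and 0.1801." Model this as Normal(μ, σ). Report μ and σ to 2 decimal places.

μ = -0.01, σ = 0.15

A symmetric 80% interval runs μ ± z·σ with z = 1.282.
Half-width = 0.194, so σ = 0.194/1.282 = 0.15.
μ is the stated best guess, -0.01.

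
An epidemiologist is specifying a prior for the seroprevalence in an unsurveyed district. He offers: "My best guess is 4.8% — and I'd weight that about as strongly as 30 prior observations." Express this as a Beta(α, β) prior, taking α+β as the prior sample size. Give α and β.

α = 1.44, β = 28.56

Under the effective-sample-size interpretation, Beta(α, β) has prior mean α/(α+β) and prior sample size α+β.
So α+β = 30 and α/(α+β) = 0.048, giving α = 0.048·30 = 1.44 and β = 30 − 1.44 = 28.56.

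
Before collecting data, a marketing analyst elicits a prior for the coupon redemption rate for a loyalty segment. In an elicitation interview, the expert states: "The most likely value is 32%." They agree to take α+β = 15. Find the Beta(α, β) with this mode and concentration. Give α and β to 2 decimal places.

α = 5.16, β = 9.84

For α,β > 1 the Beta mode is (α−1)/(α+β−2). With α+β = 15, the mode is (α−1)/13.
Set (α−1)/13 = 0.32 → α = 1 + 0.32·13 = 5.16.
β = 15 − α = 9.84.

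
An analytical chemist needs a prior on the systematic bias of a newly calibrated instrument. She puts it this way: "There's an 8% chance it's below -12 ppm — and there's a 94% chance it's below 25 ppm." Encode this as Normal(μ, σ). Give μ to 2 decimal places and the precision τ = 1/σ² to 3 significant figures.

For Normal(μ,σ), the p-quantile is μ + z_p·σ. Here z_{0.08} = -1.405, z_{0.94} = 1.555.
So -12 = μ − 1.405σ and 25 = μ + 1.555σ.
Subtracting: σ = (25 − -12)/(1.555 − (-1.405)) = 12.50.
Then μ = -12 − (-1.405)·12.50 = 5.56.
Precision τ = 1/σ² = 1/12.5² = 0.0064.

μ = 5.56, τ = 0.0064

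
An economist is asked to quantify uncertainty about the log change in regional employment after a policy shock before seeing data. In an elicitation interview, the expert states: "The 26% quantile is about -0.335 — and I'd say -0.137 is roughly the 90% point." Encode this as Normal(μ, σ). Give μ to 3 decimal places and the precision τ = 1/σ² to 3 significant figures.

For Normal(μ,σ), the p-quantile is μ + z_p·σ. Here z_{0.26} = -0.6433, z_{0.9} = 1.282.
So -0.335 = μ − 0.6433σ and -0.137 = μ + 1.282σ.
Subtracting: σ = (-0.137 − -0.335)/(1.282 − (-0.6433)) = 0.103.
Then μ = -0.335 − (-0.6433)·0.103 = -0.269.
Precision τ = 1/σ² = 1/0.1029² = 94.5.

μ = -0.269, τ = 94.5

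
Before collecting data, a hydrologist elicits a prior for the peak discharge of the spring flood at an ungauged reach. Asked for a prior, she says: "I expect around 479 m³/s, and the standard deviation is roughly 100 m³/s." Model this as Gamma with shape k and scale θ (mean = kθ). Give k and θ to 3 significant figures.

For Gamma(k, scale θ): mean = kθ, variance = kθ², so CV = 1/√k.
CV = SD/mean = 100/479 = 0.2088, hence k = 1/CV² = 22.9.
Then θ = mean/k = 479/22.9 = 20.9.

k ≈ 22.9, θ ≈ 20.9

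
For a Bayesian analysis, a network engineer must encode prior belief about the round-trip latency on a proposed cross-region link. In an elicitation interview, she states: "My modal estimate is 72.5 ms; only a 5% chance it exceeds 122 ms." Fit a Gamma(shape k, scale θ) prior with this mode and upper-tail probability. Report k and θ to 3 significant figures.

Gamma(k,θ) with k>1 has mode (k−1)θ, so θ = 72.5/(k−1).
Need P(X < 122) = 0.95 with θ tied to k this way. Start at k = 2, θ = 72.5: P(X<122) ≈ 0.501.
Too low — raise k to concentrate. Iterating converges to k ≈ 11.3.
Then θ = 72.5/(11.3−1) ≈ 7.03.

k ≈ 11.3, θ ≈ 7.03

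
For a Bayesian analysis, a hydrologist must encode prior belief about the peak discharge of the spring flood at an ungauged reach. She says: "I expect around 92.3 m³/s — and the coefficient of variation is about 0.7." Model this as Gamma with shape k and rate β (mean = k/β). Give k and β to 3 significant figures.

For Gamma(k, rate β): mean = k/β, variance = k/β², so CV = 1/√k.
CV = 0.7, hence k = 1/CV² = 2.04.
Then β = k/mean = 2.04/92.3 = 0.0221.

k ≈ 2.04, β ≈ 0.0221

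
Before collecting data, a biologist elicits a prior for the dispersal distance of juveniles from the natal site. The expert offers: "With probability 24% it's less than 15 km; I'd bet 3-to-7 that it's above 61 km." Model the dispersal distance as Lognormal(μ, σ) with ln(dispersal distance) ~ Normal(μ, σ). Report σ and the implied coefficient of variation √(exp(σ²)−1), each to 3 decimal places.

If T ~ Lognormal(μ,σ) then ln T ~ Normal(μ,σ), so the p-quantile of ln T is μ + z_p·σ.
ln(15) = 2.708 and ln(61) = 4.111; z_{0.24} = -0.7063, z_{0.7} = 0.5244.
σ = (4.111 − 2.708)/(0.5244 − (-0.7063)) = 1.140.
μ = 2.708 − (-0.7063)·1.140 = 3.513.
CV = √(exp(σ²)−1) = √(exp(1.2993)−1) = 1.633.

σ ≈ 1.140, CV ≈ 1.633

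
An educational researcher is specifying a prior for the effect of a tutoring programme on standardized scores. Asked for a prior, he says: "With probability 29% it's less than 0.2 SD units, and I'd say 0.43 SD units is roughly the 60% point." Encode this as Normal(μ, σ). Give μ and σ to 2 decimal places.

μ = 0.36, σ = 0.29

For Normal(μ,σ), the p-quantile is μ + z_p·σ. Here z_{0.29} = -0.5534, z_{0.6} = 0.2533.
So 0.2 = μ − 0.5534σ and 0.43 = μ + 0.2533σ.
Subtracting: σ = (0.43 − 0.2)/(0.2533 − (-0.5534)) = 0.29.
Then μ = 0.2 − (-0.5534)·0.29 = 0.36.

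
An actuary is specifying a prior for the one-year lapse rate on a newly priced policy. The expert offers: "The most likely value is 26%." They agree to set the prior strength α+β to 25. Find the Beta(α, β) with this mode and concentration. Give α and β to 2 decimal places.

For α,β > 1 the Beta mode is (α−1)/(α+β−2). With α+β = 25, the mode is (α−1)/23.
Set (α−1)/23 = 0.26 → α = 1 + 0.26·23 = 6.98.
β = 25 − α = 18.02.

α = 6.98, β = 18.02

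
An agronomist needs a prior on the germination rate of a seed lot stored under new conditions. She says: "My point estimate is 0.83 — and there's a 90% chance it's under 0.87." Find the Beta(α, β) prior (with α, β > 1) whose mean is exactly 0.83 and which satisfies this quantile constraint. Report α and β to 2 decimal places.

α ≈ 113.12, β ≈ 23.17

With mean 0.83 fixed, write α = 0.83s, β = 0.17s where s = α+β.
Need P(θ < 0.87) = 0.9 under Beta(0.83s, 0.17s). Normal approximation: (q−m)/√(m(1−m)/s) ≈ z_{0.9} = 1.28, so s ≈ 0.83·0.17·(1.28)²/(0.87−0.83)² = 144.8.
At s = 144.8: P(θ<0.87) ≈ 0.907. Adjusting to match 0.9 gives s ≈ 136.29.
So α = 0.83·136.29 ≈ 113.12, β = 0.17·136.29 ≈ 23.17.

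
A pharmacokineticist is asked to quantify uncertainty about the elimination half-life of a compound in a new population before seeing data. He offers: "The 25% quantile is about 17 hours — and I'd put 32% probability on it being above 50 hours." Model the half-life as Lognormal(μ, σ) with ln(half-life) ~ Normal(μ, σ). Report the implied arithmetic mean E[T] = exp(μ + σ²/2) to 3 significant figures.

If T ~ Lognormal(μ,σ) then ln T ~ Normal(μ,σ), so the p-quantile of ln T is μ + z_p·σ.
ln(17) = 2.833 and ln(50) = 3.912; z_{0.25} = -0.6745, z_{0.68} = 0.4677.
σ = (3.912 − 2.833)/(0.4677 − (-0.6745)) = 0.945.
μ = 2.833 − (-0.6745)·0.945 = 3.470.
E[T] = exp(μ + σ²/2) = exp(3.470 + 0.4461) = 50.2 hours.

E[T] ≈ 50.2 hours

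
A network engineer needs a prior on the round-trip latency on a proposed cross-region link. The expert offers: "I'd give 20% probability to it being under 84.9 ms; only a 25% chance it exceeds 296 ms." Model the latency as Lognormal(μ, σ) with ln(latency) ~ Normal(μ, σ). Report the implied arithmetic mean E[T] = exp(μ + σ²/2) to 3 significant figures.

E[T] ≈ 238 ms

If T ~ Lognormal(μ,σ) then ln T ~ Normal(μ,σ), so the p-quantile of ln T is μ + z_p·σ.
ln(84.9) = 4.441 and ln(296) = 5.69; z_{0.2} = -0.8416, z_{0.75} = 0.6745.
σ = (5.69 − 4.441)/(0.6745 − (-0.8416)) = 0.824.
μ = 4.441 − (-0.8416)·0.824 = 5.135.
E[T] = exp(μ + σ²/2) = exp(5.135 + 0.3393) = 238 ms.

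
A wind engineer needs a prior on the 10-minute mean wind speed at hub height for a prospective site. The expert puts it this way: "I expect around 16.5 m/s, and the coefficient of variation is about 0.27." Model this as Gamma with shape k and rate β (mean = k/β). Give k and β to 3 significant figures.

For Gamma(k, rate β): mean = k/β, variance = k/β², so CV = 1/√k.
CV = 0.27, hence k = 1/CV² = 13.7.
Then β = k/mean = 13.7/16.5 = 0.831.

k ≈ 13.7, β ≈ 0.831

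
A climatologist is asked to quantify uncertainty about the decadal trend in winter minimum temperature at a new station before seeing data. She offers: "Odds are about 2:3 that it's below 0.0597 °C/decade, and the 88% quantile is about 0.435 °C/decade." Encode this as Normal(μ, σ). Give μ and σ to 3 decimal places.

The p-quantile of Normal(μ,σ) is μ + z_p·σ, with z_{0.4} = -0.2533 and z_{0.88} = 1.175.
Eliminate σ: μ = (z₂·x₁ − z₁·x₂)/(z₂ − z₁) = (1.175·0.0597 − (-0.2533)·0.435)/1.428 = 0.126.
Then σ = (x₂ − x₁)/(z₂ − z₁) = (0.435 − 0.0597)/1.428 = 0.263.

μ = 0.126, σ = 0.263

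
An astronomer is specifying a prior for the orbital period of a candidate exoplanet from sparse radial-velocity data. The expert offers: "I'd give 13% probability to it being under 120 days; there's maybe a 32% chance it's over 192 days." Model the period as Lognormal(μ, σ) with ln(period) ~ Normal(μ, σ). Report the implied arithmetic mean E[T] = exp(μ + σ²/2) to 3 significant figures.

If T ~ Lognormal(μ,σ) then ln T ~ Normal(μ,σ), so the p-quantile of ln T is μ + z_p·σ.
ln(120) = 4.787 and ln(192) = 5.257; z_{0.13} = -1.126, z_{0.68} = 0.4677.
σ = (5.257 − 4.787)/(0.4677 − (-1.126)) = 0.295.
μ = 4.787 − (-1.126)·0.295 = 5.120.
E[T] = exp(μ + σ²/2) = exp(5.120 + 0.0435) = 175 days.

E[T] ≈ 175 days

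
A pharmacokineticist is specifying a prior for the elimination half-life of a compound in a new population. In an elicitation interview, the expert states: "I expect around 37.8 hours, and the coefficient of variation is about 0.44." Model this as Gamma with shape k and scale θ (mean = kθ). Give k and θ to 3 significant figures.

k ≈ 5.17, θ ≈ 7.32

For Gamma(k, scale θ): mean = kθ, variance = kθ², so CV = 1/√k.
CV = 0.44, hence k = 1/CV² = 5.17.
Then θ = mean/k = 37.8/5.17 = 7.32.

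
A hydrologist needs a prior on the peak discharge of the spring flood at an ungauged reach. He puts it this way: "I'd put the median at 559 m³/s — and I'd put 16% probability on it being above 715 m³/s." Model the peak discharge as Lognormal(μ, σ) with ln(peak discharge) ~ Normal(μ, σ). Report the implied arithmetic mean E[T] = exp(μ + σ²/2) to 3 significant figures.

If T ~ Lognormal(μ,σ) then ln T ~ Normal(μ,σ), so the p-quantile of ln T is μ + z_p·σ.
ln(559) = 6.326 and ln(715) = 6.572; z_{0.5} = 0, z_{0.84} = 0.9945.
σ = (6.572 − 6.326)/(0.9945 − (0)) = 0.248.
μ = 6.326 − (0)·0.248 = 6.326.
E[T] = exp(μ + σ²/2) = exp(6.326 + 0.0306) = 576 m³/s.

E[T] ≈ 576 m³/s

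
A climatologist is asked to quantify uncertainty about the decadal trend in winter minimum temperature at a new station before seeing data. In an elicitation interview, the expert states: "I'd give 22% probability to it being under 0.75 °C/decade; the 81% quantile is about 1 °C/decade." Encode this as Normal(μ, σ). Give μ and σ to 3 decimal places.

μ = 0.867, σ = 0.152

For Normal(μ,σ), the p-quantile is μ + z_p·σ. Here z_{0.22} = -0.7722, z_{0.81} = 0.8779.
So 0.75 = μ − 0.7722σ and 1 = μ + 0.8779σ.
Subtracting: σ = (1 − 0.75)/(0.8779 − (-0.7722)) = 0.152.
Then μ = 0.75 − (-0.7722)·0.152 = 0.867.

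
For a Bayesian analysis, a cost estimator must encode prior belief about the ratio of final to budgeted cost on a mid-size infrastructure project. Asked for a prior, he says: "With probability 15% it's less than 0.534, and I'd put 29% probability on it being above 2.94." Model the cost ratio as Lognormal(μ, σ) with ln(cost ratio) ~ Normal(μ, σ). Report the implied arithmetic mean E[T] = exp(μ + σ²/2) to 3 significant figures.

E[T] ≈ 2.89

If T ~ Lognormal(μ,σ) then ln T ~ Normal(μ,σ), so the p-quantile of ln T is μ + z_p·σ.
ln(0.534) = -0.6274 and ln(2.94) = 1.078; z_{0.15} = -1.036, z_{0.71} = 0.5534.
σ = (1.078 − -0.6274)/(0.5534 − (-1.036)) = 1.073.
μ = -0.6274 − (-1.036)·1.073 = 0.485.
E[T] = exp(μ + σ²/2) = exp(0.485 + 0.5756) = 2.89.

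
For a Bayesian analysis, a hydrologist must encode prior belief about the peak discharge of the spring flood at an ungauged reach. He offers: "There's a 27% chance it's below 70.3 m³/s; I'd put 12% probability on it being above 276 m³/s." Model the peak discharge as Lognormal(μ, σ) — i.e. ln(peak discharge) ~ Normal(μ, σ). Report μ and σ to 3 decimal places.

If T ~ Lognormal(μ,σ) then ln T ~ Normal(μ,σ), so the p-quantile of ln T is μ + z_p·σ.
ln(70.3) = 4.253 and ln(276) = 5.62; z_{0.27} = -0.6128, z_{0.88} = 1.175.
σ = (5.62 − 4.253)/(1.175 − (-0.6128)) = 0.765.
μ = 4.253 − (-0.6128)·0.765 = 4.722.

μ ≈ 4.722, σ ≈ 0.765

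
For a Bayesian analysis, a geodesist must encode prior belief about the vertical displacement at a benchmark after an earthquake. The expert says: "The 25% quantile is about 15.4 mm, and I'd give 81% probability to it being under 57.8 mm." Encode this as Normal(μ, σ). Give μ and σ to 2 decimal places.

The p-quantile of Normal(μ,σ) is μ + z_p·σ, with z_{0.25} = -0.6745 and z_{0.81} = 0.8779.
Eliminate σ: μ = (z₂·x₁ − z₁·x₂)/(z₂ − z₁) = (0.8779·15.4 − (-0.6745)·57.8)/1.552 = 33.82.
Then σ = (x₂ − x₁)/(z₂ − z₁) = (57.8 − 15.4)/1.552 = 27.31.

μ = 33.82, σ = 27.31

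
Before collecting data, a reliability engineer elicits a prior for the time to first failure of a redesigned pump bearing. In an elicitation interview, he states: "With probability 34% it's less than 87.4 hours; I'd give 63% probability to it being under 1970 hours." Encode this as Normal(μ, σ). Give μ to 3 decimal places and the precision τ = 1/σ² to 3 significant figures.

μ = 1130.643, τ = 1.56e-07

The p-quantile of Normal(μ,σ) is μ + z_p·σ, with z_{0.34} = -0.4125 and z_{0.63} = 0.3319.
Eliminate σ: μ = (z₂·x₁ − z₁·x₂)/(z₂ − z₁) = (0.3319·87.4 − (-0.4125)·1970)/0.7443 = 1130.643.
Then σ = (x₂ − x₁)/(z₂ − z₁) = (1970 − 87.4)/0.7443 = 2529.300.
Precision τ = 1/σ² = 1/2529² = 1.56e-07.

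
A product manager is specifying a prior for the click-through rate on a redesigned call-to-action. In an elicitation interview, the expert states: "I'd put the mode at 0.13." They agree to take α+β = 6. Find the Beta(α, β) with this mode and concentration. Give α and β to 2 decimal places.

For α,β > 1 the Beta mode is (α−1)/(α+β−2). With α+β = 6, the mode is (α−1)/4.
Set (α−1)/4 = 0.13 → α = 1 + 0.13·4 = 1.52.
β = 6 − α = 4.48.

α = 1.52, β = 4.48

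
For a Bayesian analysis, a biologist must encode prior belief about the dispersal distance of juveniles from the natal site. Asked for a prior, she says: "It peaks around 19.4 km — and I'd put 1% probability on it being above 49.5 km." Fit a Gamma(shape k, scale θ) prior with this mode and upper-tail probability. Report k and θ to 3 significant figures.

Gamma(k,θ) with k>1 has mode (k−1)θ, so θ = 19.4/(k−1).
Need P(X < 49.5) = 0.99 with θ tied to k this way. Start at k = 2, θ = 19.4: P(X<49.5) ≈ 0.723.
Too low — raise k to concentrate. Iterating converges to k ≈ 6.33.
Then θ = 19.4/(6.33−1) ≈ 3.64.

k ≈ 6.33, θ ≈ 3.64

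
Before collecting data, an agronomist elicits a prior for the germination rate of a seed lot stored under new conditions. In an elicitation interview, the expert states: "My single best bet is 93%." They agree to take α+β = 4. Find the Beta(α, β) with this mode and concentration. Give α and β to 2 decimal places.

For α,β > 1 the Beta mode is (α−1)/(α+β−2). With α+β = 4, the mode is (α−1)/2.
Set (α−1)/2 = 0.93 → α = 1 + 0.93·2 = 2.86.
β = 4 − α = 1.14.

α = 2.86, β = 1.14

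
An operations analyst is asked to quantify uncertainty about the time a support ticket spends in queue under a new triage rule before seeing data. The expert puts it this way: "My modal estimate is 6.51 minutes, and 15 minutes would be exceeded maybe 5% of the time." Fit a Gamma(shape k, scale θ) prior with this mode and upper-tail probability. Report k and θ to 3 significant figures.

Gamma(k,θ) with k>1 has mode (k−1)θ, so θ = 6.51/(k−1).
Need P(X < 15) = 0.95 with θ tied to k this way. Start at k = 2, θ = 6.51: P(X<15) ≈ 0.670.
Too low — raise k to concentrate. Iterating converges to k ≈ 4.93.
Then θ = 6.51/(4.93−1) ≈ 1.66.

k ≈ 4.93, θ ≈ 1.66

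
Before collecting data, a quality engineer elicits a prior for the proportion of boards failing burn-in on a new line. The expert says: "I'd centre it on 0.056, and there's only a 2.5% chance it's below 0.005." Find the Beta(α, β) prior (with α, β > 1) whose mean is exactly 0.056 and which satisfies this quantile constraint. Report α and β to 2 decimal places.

With mean 0.056 fixed, write α = 0.056s, β = 0.944s where s = α+β.
Need P(θ < 0.005) = 0.025 under Beta(0.056s, 0.944s). Normal approximation: (q−m)/√(m(1−m)/s) ≈ z_{0.025} = -1.96, so s ≈ 0.056·0.944·(-1.96)²/(0.005−0.056)² = 78.1.
At s = 78.1: P(θ<0.005) ≈ 0.000. Adjusting to match 0.025 gives s ≈ 29.21.
So α = 0.056·29.21 ≈ 1.64, β = 0.944·29.21 ≈ 27.57.

α ≈ 1.64, β ≈ 27.57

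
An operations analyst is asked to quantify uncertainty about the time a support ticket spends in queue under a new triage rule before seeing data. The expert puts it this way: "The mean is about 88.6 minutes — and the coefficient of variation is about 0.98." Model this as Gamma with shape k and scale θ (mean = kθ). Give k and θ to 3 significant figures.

For Gamma(k, scale θ): mean = kθ, variance = kθ², so CV = 1/√k.
CV = 0.98, hence k = 1/CV² = 1.04.
Then θ = mean/k = 88.6/1.04 = 85.1.

k ≈ 1.04, θ ≈ 85.1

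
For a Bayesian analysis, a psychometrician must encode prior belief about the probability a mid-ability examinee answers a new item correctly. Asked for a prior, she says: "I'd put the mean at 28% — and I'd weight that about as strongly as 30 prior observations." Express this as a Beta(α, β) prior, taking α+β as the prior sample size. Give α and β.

α = 8.4, β = 21.6

Under the effective-sample-size interpretation, Beta(α, β) has prior mean α/(α+β) and prior sample size α+β.
So α+β = 30 and α/(α+β) = 0.28, giving α = 0.28·30 = 8.4 and β = 30 − 8.4 = 21.6.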